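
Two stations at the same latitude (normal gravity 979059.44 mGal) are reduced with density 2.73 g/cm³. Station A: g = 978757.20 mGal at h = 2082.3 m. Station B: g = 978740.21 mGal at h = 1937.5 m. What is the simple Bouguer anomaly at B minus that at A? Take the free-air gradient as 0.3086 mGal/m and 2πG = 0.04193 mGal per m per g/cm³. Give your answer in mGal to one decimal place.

Δg_SB(A) = 978757.20 − 979059.44 + 0.3086×2082.3 − 0.04193×2.73×2082.3 = 102.00 mGal
Δg_SB(B) = 978740.21 − 979059.44 + 0.3086×1937.5 − 0.04193×2.73×1937.5 = 56.90 mGal
Difference = 56.90 − (102.00) = -45.10 mGal

-45.1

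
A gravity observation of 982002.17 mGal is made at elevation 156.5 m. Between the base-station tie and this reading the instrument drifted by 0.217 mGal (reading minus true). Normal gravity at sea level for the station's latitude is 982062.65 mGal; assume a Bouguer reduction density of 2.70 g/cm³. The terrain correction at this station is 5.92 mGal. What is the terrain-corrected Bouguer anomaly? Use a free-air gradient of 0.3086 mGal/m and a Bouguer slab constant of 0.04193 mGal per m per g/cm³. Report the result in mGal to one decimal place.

-24.2

Drift-corrected reading = 982002.17 − (0.217) = 982001.953 mGal
Free-air correction = 0.3086 × 156.5 = 48.30 mGal
Free-air anomaly = 982001.953 − 982062.65 + (48.30) = -12.397 mGal
Bouguer slab correction = 0.04193 × 2.70 × 156.5 = 17.72 mGal
Simple Bouguer anomaly = -12.397 − (17.72) = -30.117 mGal
Complete Bouguer anomaly = -30.117 + 5.92 = -24.197 mGal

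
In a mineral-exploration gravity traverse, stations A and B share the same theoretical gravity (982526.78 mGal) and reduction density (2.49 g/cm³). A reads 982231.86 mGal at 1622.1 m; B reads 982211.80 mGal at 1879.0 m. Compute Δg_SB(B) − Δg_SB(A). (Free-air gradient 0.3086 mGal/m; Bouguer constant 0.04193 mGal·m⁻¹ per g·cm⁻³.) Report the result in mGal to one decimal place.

32.4

Δg_SB(A) = 982231.86 − 982526.78 + 0.3086×1622.1 − 0.04193×2.49×1622.1 = 36.30 mGal
Δg_SB(B) = 982211.80 − 982526.78 + 0.3086×1879.0 − 0.04193×2.49×1879.0 = 68.70 mGal
Difference = 68.70 − (36.30) = 32.40 mGal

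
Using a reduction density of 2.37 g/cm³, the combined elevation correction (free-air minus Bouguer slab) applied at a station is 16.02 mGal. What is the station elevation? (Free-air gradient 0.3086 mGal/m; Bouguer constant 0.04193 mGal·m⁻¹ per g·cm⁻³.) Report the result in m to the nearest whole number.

Combined gradient = 0.3086 − 0.04193 × 2.37 = 0.2092259 mGal/m
h = 16.02 / 0.2092259 = 76.57 m

77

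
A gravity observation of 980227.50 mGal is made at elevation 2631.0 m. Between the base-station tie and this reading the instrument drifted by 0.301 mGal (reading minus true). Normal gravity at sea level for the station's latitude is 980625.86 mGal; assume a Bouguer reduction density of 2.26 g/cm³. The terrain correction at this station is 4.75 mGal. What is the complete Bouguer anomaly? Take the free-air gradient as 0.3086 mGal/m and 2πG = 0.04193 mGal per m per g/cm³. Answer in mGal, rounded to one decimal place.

Drift-corrected reading = 980227.50 − (0.301) = 980227.199 mGal
Free-air correction = 0.3086 × 2631.0 = 811.93 mGal
Free-air anomaly = 980227.199 − 980625.86 + (811.93) = 413.269 mGal
Bouguer slab correction = 0.04193 × 2.26 × 2631.0 = 249.32 mGal
Simple Bouguer anomaly = 413.269 − (249.32) = 163.949 mGal
Complete Bouguer anomaly = 163.949 + 4.75 = 168.699 mGal

168.7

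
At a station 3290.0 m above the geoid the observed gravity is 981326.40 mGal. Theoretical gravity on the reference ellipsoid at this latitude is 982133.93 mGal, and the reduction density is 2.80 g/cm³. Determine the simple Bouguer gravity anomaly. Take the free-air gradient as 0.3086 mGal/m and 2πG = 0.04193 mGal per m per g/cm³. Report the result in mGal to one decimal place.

-178.5

Free-air correction = 0.3086 × 3290.0 = 1015.29 mGal
Free-air anomaly = 981326.40 − 982133.93 + (1015.29) = 207.76 mGal
Bouguer slab correction = 0.04193 × 2.80 × 3290.0 = 386.26 mGal
Simple Bouguer anomaly = 207.76 − (386.26) = -178.50 mGal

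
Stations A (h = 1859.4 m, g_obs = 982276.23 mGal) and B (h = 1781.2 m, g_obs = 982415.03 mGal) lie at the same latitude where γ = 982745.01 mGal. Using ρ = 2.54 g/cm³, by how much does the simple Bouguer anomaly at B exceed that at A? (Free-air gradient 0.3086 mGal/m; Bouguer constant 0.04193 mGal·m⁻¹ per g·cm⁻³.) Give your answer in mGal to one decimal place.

123.0

Δg_SB(A) = 982276.23 − 982745.01 + 0.3086×1859.4 − 0.04193×2.54×1859.4 = -93.00 mGal
Δg_SB(B) = 982415.03 − 982745.01 + 0.3086×1781.2 − 0.04193×2.54×1781.2 = 30.00 mGal
Difference = 30.00 − (-93.00) = 123.00 mGal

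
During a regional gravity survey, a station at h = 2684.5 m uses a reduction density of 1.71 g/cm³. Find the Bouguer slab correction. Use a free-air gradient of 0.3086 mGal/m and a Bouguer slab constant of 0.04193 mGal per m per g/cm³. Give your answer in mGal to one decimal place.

192.5

Bouguer slab correction = 0.04193 × 1.71 × 2684.5 = 192.5 mGal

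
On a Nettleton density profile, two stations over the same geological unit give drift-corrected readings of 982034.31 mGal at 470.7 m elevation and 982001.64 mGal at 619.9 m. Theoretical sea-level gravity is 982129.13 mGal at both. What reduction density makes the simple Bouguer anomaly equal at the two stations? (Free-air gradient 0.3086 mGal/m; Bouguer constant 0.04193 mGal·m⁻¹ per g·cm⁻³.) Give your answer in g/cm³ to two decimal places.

2.14

Δg_obs = 982001.64 − 982034.31 = -32.67 mGal over Δh = 619.9 − 470.7 = 149.2 m
Equal Bouguer anomalies ⇒ Δg_obs + (0.3086 − 0.04193ρ)·Δh = 0
0.3086 − 0.04193ρ = −Δg_obs/Δh = 0.21897
ρ = (0.3086 − 0.21897) / 0.04193 = 2.14 g/cm³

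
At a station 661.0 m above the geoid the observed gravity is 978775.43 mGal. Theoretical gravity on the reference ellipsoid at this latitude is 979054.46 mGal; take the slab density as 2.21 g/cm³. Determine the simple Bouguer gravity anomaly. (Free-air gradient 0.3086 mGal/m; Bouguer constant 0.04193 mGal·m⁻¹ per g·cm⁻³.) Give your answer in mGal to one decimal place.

Free-air correction = 0.3086 × 661.0 = 203.98 mGal
Free-air anomaly = 978775.43 − 979054.46 + (203.98) = -75.05 mGal
Bouguer slab correction = 0.04193 × 2.21 × 661.0 = 61.25 mGal
Simple Bouguer anomaly = -75.05 − (61.25) = -136.30 mGal

-136.3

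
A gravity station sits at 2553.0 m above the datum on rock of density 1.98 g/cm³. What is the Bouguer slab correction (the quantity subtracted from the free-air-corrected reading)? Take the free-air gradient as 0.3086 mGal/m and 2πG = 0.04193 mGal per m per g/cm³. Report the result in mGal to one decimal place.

212.0

Bouguer slab correction = 0.04193 × 1.98 × 2553.0 = 212.0 mGal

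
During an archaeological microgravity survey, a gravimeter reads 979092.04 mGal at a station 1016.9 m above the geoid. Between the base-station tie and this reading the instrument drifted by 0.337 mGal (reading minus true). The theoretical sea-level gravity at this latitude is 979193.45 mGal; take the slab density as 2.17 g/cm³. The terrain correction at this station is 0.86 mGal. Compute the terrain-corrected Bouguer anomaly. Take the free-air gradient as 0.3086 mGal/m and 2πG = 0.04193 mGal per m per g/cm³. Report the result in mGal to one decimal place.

120.4

Drift-corrected reading = 979092.04 − (0.337) = 979091.703 mGal
Free-air correction = 0.3086 × 1016.9 = 313.82 mGal
Free-air anomaly = 979091.703 − 979193.45 + (313.82) = 212.073 mGal
Bouguer slab correction = 0.04193 × 2.17 × 1016.9 = 92.53 mGal
Simple Bouguer anomaly = 212.073 − (92.53) = 119.543 mGal
Complete Bouguer anomaly = 119.543 + 0.86 = 120.403 mGal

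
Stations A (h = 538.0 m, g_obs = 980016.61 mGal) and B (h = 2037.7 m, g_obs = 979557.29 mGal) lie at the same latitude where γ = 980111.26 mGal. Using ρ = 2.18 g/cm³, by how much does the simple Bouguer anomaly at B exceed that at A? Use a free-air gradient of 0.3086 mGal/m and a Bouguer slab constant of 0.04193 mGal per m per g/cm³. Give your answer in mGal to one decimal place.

-133.6

Δg_SB(A) = 980016.61 − 980111.26 + 0.3086×538.0 − 0.04193×2.18×538.0 = 22.20 mGal
Δg_SB(B) = 979557.29 − 980111.26 + 0.3086×2037.7 − 0.04193×2.18×2037.7 = -111.40 mGal
Difference = -111.40 − (22.20) = -133.60 mGal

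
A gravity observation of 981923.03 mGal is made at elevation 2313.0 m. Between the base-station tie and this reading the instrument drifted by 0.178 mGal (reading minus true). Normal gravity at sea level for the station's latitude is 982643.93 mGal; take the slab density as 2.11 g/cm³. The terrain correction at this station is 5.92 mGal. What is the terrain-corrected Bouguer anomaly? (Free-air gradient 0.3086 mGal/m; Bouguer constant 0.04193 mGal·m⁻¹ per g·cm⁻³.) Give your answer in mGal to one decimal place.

-206.0

Drift-corrected reading = 981923.03 − (0.178) = 981922.852 mGal
Free-air correction = 0.3086 × 2313.0 = 713.79 mGal
Free-air anomaly = 981922.852 − 982643.93 + (713.79) = -7.288 mGal
Bouguer slab correction = 0.04193 × 2.11 × 2313.0 = 204.64 mGal
Simple Bouguer anomaly = -7.288 − (204.64) = -211.928 mGal
Complete Bouguer anomaly = -211.928 + 5.92 = -206.008 mGal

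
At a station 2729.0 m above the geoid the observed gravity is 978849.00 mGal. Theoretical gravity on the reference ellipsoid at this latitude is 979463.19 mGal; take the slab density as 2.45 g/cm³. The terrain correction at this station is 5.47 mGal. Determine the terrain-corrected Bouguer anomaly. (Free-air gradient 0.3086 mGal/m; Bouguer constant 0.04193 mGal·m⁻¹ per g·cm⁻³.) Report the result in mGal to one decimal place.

Free-air correction = 0.3086 × 2729.0 = 842.17 mGal
Free-air anomaly = 978849.00 − 979463.19 + (842.17) = 227.98 mGal
Bouguer slab correction = 0.04193 × 2.45 × 2729.0 = 280.35 mGal
Simple Bouguer anomaly = 227.98 − (280.35) = -52.37 mGal
Complete Bouguer anomaly = -52.37 + 5.47 = -46.90 mGal

-46.9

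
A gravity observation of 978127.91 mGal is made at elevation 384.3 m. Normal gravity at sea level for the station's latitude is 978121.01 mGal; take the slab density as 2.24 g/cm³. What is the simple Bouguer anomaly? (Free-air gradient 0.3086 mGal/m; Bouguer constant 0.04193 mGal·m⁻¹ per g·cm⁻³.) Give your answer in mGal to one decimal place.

89.4

Free-air correction = 0.3086 × 384.3 = 118.59 mGal
Free-air anomaly = 978127.91 − 978121.01 + (118.59) = 125.49 mGal
Bouguer slab correction = 0.04193 × 2.24 × 384.3 = 36.09 mGal
Simple Bouguer anomaly = 125.49 − (36.09) = 89.40 mGal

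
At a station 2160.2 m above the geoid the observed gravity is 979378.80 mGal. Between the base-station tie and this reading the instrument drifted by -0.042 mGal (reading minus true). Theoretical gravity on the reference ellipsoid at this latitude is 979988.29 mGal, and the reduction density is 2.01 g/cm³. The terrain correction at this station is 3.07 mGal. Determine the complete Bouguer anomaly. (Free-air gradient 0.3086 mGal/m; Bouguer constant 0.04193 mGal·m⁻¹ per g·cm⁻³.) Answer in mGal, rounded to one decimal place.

-121.8

Drift-corrected reading = 979378.80 − (-0.042) = 979378.842 mGal
Free-air correction = 0.3086 × 2160.2 = 666.64 mGal
Free-air anomaly = 979378.842 − 979988.29 + (666.64) = 57.192 mGal
Bouguer slab correction = 0.04193 × 2.01 × 2160.2 = 182.06 mGal
Simple Bouguer anomaly = 57.192 − (182.06) = -124.868 mGal
Complete Bouguer anomaly = -124.868 + 3.07 = -121.798 mGal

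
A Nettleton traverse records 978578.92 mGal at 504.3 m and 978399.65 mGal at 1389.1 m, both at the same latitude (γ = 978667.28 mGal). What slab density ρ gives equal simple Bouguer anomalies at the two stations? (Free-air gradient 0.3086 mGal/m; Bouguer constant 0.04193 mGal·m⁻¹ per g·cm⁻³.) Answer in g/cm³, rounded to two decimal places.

2.53

Δg_obs = 978399.65 − 978578.92 = -179.27 mGal over Δh = 1389.1 − 504.3 = 884.8 m
Equal Bouguer anomalies ⇒ Δg_obs + (0.3086 − 0.04193ρ)·Δh = 0
0.3086 − 0.04193ρ = −Δg_obs/Δh = 0.20261
ρ = (0.3086 − 0.20261) / 0.04193 = 2.53 g/cm³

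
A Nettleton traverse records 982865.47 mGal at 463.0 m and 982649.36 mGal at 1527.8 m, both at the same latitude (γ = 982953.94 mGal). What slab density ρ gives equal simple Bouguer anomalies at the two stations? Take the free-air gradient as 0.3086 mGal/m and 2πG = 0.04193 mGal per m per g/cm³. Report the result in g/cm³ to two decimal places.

Δg_obs = 982649.36 − 982865.47 = -216.11 mGal over Δh = 1527.8 − 463.0 = 1064.8 m
Equal Bouguer anomalies ⇒ Δg_obs + (0.3086 − 0.04193ρ)·Δh = 0
0.3086 − 0.04193ρ = −Δg_obs/Δh = 0.20296
ρ = (0.3086 − 0.20296) / 0.04193 = 2.52 g/cm³

2.52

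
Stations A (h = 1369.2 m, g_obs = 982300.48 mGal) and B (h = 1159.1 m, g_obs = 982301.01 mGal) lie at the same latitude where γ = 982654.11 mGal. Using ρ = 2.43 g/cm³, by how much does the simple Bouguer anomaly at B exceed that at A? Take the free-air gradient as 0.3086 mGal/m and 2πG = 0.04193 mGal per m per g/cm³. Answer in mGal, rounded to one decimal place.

-42.9

Δg_SB(A) = 982300.48 − 982654.11 + 0.3086×1369.2 − 0.04193×2.43×1369.2 = -70.60 mGal
Δg_SB(B) = 982301.01 − 982654.11 + 0.3086×1159.1 − 0.04193×2.43×1159.1 = -113.50 mGal
Difference = -113.50 − (-70.60) = -42.90 mGal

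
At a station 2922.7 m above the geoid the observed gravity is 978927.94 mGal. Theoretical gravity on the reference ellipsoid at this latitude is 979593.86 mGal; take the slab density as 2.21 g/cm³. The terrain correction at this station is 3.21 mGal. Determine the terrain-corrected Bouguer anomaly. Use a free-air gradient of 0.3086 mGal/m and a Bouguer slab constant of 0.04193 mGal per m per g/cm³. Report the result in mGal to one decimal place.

Free-air correction = 0.3086 × 2922.7 = 901.95 mGal
Free-air anomaly = 978927.94 − 979593.86 + (901.95) = 236.03 mGal
Bouguer slab correction = 0.04193 × 2.21 × 2922.7 = 270.83 mGal
Simple Bouguer anomaly = 236.03 − (270.83) = -34.80 mGal
Complete Bouguer anomaly = -34.80 + 3.21 = -31.59 mGal

-31.6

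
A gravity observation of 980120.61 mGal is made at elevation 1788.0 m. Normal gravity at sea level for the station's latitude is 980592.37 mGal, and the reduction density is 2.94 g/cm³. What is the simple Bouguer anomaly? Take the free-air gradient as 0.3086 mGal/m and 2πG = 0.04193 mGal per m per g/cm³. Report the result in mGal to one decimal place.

-140.4

Free-air correction = 0.3086 × 1788.0 = 551.78 mGal
Free-air anomaly = 980120.61 − 980592.37 + (551.78) = 80.02 mGal
Bouguer slab correction = 0.04193 × 2.94 × 1788.0 = 220.41 mGal
Simple Bouguer anomaly = 80.02 − (220.41) = -140.39 mGal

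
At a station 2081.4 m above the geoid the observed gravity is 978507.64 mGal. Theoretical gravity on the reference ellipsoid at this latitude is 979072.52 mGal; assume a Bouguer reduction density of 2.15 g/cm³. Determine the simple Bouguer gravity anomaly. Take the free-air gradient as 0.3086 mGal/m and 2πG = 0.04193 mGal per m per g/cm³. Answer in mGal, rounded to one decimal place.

Free-air correction = 0.3086 × 2081.4 = 642.32 mGal
Free-air anomaly = 978507.64 − 979072.52 + (642.32) = 77.44 mGal
Bouguer slab correction = 0.04193 × 2.15 × 2081.4 = 187.64 mGal
Simple Bouguer anomaly = 77.44 − (187.64) = -110.20 mGal

-110.2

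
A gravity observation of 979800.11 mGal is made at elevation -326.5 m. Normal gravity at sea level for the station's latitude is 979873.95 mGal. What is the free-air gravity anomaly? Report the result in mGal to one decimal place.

Free-air correction = 0.3086 × -326.5 = -100.76 mGal
Free-air anomaly = 979800.11 − 979873.95 + (-100.76) = -174.60 mGal

-174.6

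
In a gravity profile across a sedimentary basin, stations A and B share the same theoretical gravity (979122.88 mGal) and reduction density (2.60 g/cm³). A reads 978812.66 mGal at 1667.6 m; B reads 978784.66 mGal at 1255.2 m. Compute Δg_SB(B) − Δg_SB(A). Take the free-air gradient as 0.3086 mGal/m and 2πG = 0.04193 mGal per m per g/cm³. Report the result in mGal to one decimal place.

Δg_SB(A) = 978812.66 − 979122.88 + 0.3086×1667.6 − 0.04193×2.60×1667.6 = 22.60 mGal
Δg_SB(B) = 978784.66 − 979122.88 + 0.3086×1255.2 − 0.04193×2.60×1255.2 = -87.70 mGal
Difference = -87.70 − (22.60) = -110.30 mGal

-110.3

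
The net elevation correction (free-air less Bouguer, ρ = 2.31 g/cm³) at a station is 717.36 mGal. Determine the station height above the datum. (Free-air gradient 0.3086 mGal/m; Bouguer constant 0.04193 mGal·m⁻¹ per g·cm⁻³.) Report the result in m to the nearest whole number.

3388

Combined gradient = 0.3086 − 0.04193 × 2.31 = 0.2117417 mGal/m
h = 717.36 / 0.2117417 = 3387.90 m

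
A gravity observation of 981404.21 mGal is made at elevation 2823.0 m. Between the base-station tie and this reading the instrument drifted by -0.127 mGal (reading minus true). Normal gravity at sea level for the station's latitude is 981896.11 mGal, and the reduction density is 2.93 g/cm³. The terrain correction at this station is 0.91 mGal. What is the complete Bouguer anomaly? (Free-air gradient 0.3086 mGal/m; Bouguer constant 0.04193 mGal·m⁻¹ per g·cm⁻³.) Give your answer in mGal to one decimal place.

Drift-corrected reading = 981404.21 − (-0.127) = 981404.337 mGal
Free-air correction = 0.3086 × 2823.0 = 871.18 mGal
Free-air anomaly = 981404.337 − 981896.11 + (871.18) = 379.407 mGal
Bouguer slab correction = 0.04193 × 2.93 × 2823.0 = 346.82 mGal
Simple Bouguer anomaly = 379.407 − (346.82) = 32.587 mGal
Complete Bouguer anomaly = 32.587 + 0.91 = 33.497 mGal

33.5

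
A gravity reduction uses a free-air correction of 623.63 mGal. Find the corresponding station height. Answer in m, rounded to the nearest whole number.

h = 623.63 / 0.3086 = 2020.84 m

2021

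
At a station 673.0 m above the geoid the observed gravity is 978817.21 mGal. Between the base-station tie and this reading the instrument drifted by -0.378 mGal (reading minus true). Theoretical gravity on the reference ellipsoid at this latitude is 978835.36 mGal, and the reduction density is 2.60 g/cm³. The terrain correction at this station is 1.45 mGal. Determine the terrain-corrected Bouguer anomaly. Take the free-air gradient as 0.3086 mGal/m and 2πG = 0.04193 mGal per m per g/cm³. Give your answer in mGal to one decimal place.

118.0

Drift-corrected reading = 978817.21 − (-0.378) = 978817.588 mGal
Free-air correction = 0.3086 × 673.0 = 207.69 mGal
Free-air anomaly = 978817.588 − 978835.36 + (207.69) = 189.918 mGal
Bouguer slab correction = 0.04193 × 2.60 × 673.0 = 73.37 mGal
Simple Bouguer anomaly = 189.918 − (73.37) = 116.548 mGal
Complete Bouguer anomaly = 116.548 + 1.45 = 117.998 mGal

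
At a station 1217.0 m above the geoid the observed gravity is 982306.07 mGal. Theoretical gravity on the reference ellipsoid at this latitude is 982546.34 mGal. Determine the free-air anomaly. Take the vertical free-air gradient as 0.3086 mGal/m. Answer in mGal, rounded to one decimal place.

135.3

Free-air correction = 0.3086 × 1217.0 = 375.57 mGal
Free-air anomaly = 982306.07 − 982546.34 + (375.57) = 135.30 mGal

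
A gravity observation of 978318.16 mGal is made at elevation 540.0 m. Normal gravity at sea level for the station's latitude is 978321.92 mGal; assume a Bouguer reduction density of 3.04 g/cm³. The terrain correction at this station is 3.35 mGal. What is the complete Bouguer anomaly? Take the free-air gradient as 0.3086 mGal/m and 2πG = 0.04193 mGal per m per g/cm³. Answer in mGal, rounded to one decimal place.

97.4

Free-air correction = 0.3086 × 540.0 = 166.64 mGal
Free-air anomaly = 978318.16 − 978321.92 + (166.64) = 162.88 mGal
Bouguer slab correction = 0.04193 × 3.04 × 540.0 = 68.83 mGal
Simple Bouguer anomaly = 162.88 − (68.83) = 94.05 mGal
Complete Bouguer anomaly = 94.05 + 3.35 = 97.40 mGal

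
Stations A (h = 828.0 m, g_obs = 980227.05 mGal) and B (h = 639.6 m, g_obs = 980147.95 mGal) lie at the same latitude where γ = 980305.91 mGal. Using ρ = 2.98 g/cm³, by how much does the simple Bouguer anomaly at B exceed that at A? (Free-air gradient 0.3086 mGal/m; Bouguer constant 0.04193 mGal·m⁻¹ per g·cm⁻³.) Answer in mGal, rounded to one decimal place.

Δg_SB(A) = 980227.05 − 980305.91 + 0.3086×828.0 − 0.04193×2.98×828.0 = 73.20 mGal
Δg_SB(B) = 980147.95 − 980305.91 + 0.3086×639.6 − 0.04193×2.98×639.6 = -40.50 mGal
Difference = -40.50 − (73.20) = -113.70 mGal

-113.7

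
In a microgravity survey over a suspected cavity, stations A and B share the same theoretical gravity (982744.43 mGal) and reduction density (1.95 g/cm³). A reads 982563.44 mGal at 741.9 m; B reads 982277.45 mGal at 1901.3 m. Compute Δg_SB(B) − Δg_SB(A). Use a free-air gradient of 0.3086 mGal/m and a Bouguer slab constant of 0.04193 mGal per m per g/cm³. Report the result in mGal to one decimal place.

Δg_SB(A) = 982563.44 − 982744.43 + 0.3086×741.9 − 0.04193×1.95×741.9 = -12.70 mGal
Δg_SB(B) = 982277.45 − 982744.43 + 0.3086×1901.3 − 0.04193×1.95×1901.3 = -35.70 mGal
Difference = -35.70 − (-12.70) = -23.00 mGal

-23.0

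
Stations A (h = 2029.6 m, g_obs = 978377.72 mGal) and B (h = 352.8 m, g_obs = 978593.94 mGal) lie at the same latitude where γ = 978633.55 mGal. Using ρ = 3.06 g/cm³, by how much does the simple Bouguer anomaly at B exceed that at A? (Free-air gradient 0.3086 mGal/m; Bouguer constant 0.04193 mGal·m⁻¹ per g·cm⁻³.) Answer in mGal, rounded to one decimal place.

Δg_SB(A) = 978377.72 − 978633.55 + 0.3086×2029.6 − 0.04193×3.06×2029.6 = 110.10 mGal
Δg_SB(B) = 978593.94 − 978633.55 + 0.3086×352.8 − 0.04193×3.06×352.8 = 24.00 mGal
Difference = 24.00 − (110.10) = -86.10 mGal

-86.1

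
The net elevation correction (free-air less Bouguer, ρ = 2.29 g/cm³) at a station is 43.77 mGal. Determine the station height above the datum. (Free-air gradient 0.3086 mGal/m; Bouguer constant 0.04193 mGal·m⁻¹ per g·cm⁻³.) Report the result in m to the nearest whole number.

Combined gradient = 0.3086 − 0.04193 × 2.29 = 0.2125803 mGal/m
h = 43.77 / 0.2125803 = 205.90 m

206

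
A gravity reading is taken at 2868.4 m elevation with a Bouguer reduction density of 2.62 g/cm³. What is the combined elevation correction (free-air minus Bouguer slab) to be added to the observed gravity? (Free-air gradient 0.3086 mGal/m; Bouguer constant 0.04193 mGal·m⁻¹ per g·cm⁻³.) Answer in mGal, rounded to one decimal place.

570.1

Combined gradient = 0.3086 − 0.04193 × 2.62 = 0.1987434 mGal/m
Combined elevation correction = 0.1987434 × 2868.4 = 570.1 mGal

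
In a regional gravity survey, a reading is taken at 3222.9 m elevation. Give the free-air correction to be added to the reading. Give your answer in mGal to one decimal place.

Free-air correction = 0.3086 × 3222.9 = 994.6 mGal

994.6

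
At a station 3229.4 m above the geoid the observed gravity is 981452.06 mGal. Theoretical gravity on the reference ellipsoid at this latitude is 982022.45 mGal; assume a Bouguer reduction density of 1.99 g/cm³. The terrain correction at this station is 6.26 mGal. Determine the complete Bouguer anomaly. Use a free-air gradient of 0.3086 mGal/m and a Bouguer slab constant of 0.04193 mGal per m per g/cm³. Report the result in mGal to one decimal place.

163.0

Free-air correction = 0.3086 × 3229.4 = 996.59 mGal
Free-air anomaly = 981452.06 − 982022.45 + (996.59) = 426.20 mGal
Bouguer slab correction = 0.04193 × 1.99 × 3229.4 = 269.46 mGal
Simple Bouguer anomaly = 426.20 − (269.46) = 156.74 mGal
Complete Bouguer anomaly = 156.74 + 6.26 = 163.00 mGal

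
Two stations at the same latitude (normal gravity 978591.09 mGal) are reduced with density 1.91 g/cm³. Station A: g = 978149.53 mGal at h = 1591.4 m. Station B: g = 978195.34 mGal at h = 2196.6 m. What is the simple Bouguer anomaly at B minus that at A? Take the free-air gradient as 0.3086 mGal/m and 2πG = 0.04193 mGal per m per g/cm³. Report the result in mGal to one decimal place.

Δg_SB(A) = 978149.53 − 978591.09 + 0.3086×1591.4 − 0.04193×1.91×1591.4 = -77.90 mGal
Δg_SB(B) = 978195.34 − 978591.09 + 0.3086×2196.6 − 0.04193×1.91×2196.6 = 106.20 mGal
Difference = 106.20 − (-77.90) = 184.10 mGal

184.1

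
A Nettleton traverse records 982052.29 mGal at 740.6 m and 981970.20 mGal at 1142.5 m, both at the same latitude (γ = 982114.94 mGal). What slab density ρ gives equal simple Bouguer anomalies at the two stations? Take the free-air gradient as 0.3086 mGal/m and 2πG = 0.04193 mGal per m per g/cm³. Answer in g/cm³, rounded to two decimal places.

Δg_obs = 981970.20 − 982052.29 = -82.09 mGal over Δh = 1142.5 − 740.6 = 401.9 m
Equal Bouguer anomalies ⇒ Δg_obs + (0.3086 − 0.04193ρ)·Δh = 0
0.3086 − 0.04193ρ = −Δg_obs/Δh = 0.20425
ρ = (0.3086 − 0.20425) / 0.04193 = 2.49 g/cm³

2.49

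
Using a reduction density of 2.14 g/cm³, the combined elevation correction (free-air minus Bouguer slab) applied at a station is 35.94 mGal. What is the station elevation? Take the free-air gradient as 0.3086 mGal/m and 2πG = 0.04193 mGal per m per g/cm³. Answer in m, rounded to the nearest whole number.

Combined gradient = 0.3086 − 0.04193 × 2.14 = 0.2188698 mGal/m
h = 35.94 / 0.2188698 = 164.21 m

164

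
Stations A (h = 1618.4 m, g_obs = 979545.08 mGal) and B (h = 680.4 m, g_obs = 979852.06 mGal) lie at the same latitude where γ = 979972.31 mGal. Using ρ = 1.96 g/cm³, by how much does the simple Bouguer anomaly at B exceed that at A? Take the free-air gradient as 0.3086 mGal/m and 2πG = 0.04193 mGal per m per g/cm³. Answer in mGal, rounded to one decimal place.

94.6

Δg_SB(A) = 979545.08 − 979972.31 + 0.3086×1618.4 − 0.04193×1.96×1618.4 = -60.80 mGal
Δg_SB(B) = 979852.06 − 979972.31 + 0.3086×680.4 − 0.04193×1.96×680.4 = 33.80 mGal
Difference = 33.80 − (-60.80) = 94.60 mGal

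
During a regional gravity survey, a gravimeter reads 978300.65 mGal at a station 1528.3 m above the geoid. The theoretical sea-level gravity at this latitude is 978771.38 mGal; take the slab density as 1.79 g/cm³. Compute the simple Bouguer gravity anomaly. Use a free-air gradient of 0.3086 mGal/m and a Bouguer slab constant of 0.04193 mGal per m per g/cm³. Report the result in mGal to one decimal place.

-113.8

Free-air correction = 0.3086 × 1528.3 = 471.63 mGal
Free-air anomaly = 978300.65 − 978771.38 + (471.63) = 0.90 mGal
Bouguer slab correction = 0.04193 × 1.79 × 1528.3 = 114.71 mGal
Simple Bouguer anomaly = 0.90 − (114.71) = -113.81 mGal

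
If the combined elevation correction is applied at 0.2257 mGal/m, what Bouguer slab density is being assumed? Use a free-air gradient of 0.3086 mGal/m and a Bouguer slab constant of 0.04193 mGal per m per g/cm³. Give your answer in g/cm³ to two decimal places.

1.98

0.2257 = 0.3086 − 0.04193 × ρ
ρ = (0.3086 − 0.2257) / 0.04193 = 1.98 g/cm³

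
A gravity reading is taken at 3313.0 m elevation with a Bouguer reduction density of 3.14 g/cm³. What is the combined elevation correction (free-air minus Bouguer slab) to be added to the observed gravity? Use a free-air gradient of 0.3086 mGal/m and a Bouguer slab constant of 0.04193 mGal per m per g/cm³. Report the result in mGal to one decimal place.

586.2

Combined gradient = 0.3086 − 0.04193 × 3.14 = 0.1769398 mGal/m
Combined elevation correction = 0.1769398 × 3313.0 = 586.2 mGal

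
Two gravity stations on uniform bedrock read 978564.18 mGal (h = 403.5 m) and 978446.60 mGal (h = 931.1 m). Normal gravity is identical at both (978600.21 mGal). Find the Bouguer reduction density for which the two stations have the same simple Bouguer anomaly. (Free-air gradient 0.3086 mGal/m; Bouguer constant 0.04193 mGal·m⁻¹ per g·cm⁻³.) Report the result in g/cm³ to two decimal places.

2.04

Δg_obs = 978446.60 − 978564.18 = -117.58 mGal over Δh = 931.1 − 403.5 = 527.6 m
Equal Bouguer anomalies ⇒ Δg_obs + (0.3086 − 0.04193ρ)·Δh = 0
0.3086 − 0.04193ρ = −Δg_obs/Δh = 0.22286
ρ = (0.3086 − 0.22286) / 0.04193 = 2.04 g/cm³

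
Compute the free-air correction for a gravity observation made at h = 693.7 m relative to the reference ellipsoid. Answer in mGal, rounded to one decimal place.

214.1

Free-air correction = 0.3086 × 693.7 = 214.1 mGal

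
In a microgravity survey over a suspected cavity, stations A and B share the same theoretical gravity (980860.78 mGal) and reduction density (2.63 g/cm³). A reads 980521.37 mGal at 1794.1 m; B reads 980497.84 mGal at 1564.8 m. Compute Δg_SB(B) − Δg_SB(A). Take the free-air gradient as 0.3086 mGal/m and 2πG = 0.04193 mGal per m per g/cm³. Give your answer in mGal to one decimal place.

Δg_SB(A) = 980521.37 − 980860.78 + 0.3086×1794.1 − 0.04193×2.63×1794.1 = 16.40 mGal
Δg_SB(B) = 980497.84 − 980860.78 + 0.3086×1564.8 − 0.04193×2.63×1564.8 = -52.60 mGal
Difference = -52.60 − (16.40) = -69.00 mGal

-69.0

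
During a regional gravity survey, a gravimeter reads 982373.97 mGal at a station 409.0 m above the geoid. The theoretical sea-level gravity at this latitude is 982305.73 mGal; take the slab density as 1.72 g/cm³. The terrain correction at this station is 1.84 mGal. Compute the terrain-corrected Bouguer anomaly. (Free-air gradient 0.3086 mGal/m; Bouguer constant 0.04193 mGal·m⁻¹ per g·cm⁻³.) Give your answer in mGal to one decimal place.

166.8

Free-air correction = 0.3086 × 409.0 = 126.22 mGal
Free-air anomaly = 982373.97 − 982305.73 + (126.22) = 194.46 mGal
Bouguer slab correction = 0.04193 × 1.72 × 409.0 = 29.50 mGal
Simple Bouguer anomaly = 194.46 − (29.50) = 164.96 mGal
Complete Bouguer anomaly = 164.96 + 1.84 = 166.80 mGal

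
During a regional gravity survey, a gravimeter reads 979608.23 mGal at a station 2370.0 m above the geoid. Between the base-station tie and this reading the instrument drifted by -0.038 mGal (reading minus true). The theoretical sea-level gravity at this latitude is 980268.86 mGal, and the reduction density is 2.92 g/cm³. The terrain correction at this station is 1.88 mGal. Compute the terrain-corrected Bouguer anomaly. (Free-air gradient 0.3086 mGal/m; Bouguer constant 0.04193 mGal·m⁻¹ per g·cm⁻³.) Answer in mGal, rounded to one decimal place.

Drift-corrected reading = 979608.23 − (-0.038) = 979608.268 mGal
Free-air correction = 0.3086 × 2370.0 = 731.38 mGal
Free-air anomaly = 979608.268 − 980268.86 + (731.38) = 70.788 mGal
Bouguer slab correction = 0.04193 × 2.92 × 2370.0 = 290.17 mGal
Simple Bouguer anomaly = 70.788 − (290.17) = -219.382 mGal
Complete Bouguer anomaly = -219.382 + 1.88 = -217.502 mGal

-217.5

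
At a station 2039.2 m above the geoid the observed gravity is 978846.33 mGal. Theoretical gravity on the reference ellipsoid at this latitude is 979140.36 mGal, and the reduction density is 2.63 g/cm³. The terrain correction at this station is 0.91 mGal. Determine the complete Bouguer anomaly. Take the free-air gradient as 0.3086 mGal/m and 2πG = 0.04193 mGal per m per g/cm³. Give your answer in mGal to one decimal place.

111.3

Free-air correction = 0.3086 × 2039.2 = 629.30 mGal
Free-air anomaly = 978846.33 − 979140.36 + (629.30) = 335.27 mGal
Bouguer slab correction = 0.04193 × 2.63 × 2039.2 = 224.87 mGal
Simple Bouguer anomaly = 335.27 − (224.87) = 110.40 mGal
Complete Bouguer anomaly = 110.40 + 0.91 = 111.31 mGal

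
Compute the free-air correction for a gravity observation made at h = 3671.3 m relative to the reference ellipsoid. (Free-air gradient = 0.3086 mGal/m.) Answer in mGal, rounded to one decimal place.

Free-air correction = 0.3086 × 3671.3 = 1133.0 mGal

1133.0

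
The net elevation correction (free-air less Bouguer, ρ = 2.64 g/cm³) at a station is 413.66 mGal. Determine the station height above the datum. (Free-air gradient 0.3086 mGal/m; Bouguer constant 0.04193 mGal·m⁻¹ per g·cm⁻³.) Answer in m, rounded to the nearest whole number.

2090

Combined gradient = 0.3086 − 0.04193 × 2.64 = 0.1979048 mGal/m
h = 413.66 / 0.1979048 = 2090.20 m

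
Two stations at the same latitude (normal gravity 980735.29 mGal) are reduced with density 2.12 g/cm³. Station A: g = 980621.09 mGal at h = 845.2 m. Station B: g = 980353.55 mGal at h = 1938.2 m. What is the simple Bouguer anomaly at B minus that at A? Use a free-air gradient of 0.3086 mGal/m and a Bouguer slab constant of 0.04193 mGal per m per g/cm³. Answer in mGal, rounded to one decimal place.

Δg_SB(A) = 980621.09 − 980735.29 + 0.3086×845.2 − 0.04193×2.12×845.2 = 71.50 mGal
Δg_SB(B) = 980353.55 − 980735.29 + 0.3086×1938.2 − 0.04193×2.12×1938.2 = 44.10 mGal
Difference = 44.10 − (71.50) = -27.40 mGal

-27.4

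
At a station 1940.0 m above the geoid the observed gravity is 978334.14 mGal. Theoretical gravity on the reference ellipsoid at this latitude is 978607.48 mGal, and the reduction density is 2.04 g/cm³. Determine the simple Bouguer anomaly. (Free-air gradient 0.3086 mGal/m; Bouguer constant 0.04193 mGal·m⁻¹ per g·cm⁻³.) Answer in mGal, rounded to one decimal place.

159.4

Free-air correction = 0.3086 × 1940.0 = 598.68 mGal
Free-air anomaly = 978334.14 − 978607.48 + (598.68) = 325.34 mGal
Bouguer slab correction = 0.04193 × 2.04 × 1940.0 = 165.94 mGal
Simple Bouguer anomaly = 325.34 − (165.94) = 159.40 mGal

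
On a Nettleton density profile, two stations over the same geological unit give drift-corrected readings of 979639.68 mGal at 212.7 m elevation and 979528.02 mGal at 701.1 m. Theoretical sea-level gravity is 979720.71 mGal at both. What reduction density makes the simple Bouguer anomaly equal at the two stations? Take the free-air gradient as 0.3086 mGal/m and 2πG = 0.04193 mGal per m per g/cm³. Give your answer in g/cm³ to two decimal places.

Δg_obs = 979528.02 − 979639.68 = -111.66 mGal over Δh = 701.1 − 212.7 = 488.4 m
Equal Bouguer anomalies ⇒ Δg_obs + (0.3086 − 0.04193ρ)·Δh = 0
0.3086 − 0.04193ρ = −Δg_obs/Δh = 0.22862
ρ = (0.3086 − 0.22862) / 0.04193 = 1.91 g/cm³

1.91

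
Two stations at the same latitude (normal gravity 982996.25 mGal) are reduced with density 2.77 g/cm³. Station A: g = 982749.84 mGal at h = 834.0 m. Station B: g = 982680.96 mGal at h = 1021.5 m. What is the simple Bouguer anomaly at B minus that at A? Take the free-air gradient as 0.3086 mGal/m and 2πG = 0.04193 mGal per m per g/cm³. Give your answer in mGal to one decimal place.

Δg_SB(A) = 982749.84 − 982996.25 + 0.3086×834.0 − 0.04193×2.77×834.0 = -85.90 mGal
Δg_SB(B) = 982680.96 − 982996.25 + 0.3086×1021.5 − 0.04193×2.77×1021.5 = -118.70 mGal
Difference = -118.70 − (-85.90) = -32.80 mGal

-32.8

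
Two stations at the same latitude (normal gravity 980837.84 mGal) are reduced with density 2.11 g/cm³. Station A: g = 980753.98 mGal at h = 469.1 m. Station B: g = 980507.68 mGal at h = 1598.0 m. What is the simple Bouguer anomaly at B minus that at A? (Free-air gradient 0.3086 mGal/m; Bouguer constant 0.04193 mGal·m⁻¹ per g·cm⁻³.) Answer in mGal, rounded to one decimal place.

2.2

Δg_SB(A) = 980753.98 − 980837.84 + 0.3086×469.1 − 0.04193×2.11×469.1 = 19.40 mGal
Δg_SB(B) = 980507.68 − 980837.84 + 0.3086×1598.0 − 0.04193×2.11×1598.0 = 21.60 mGal
Difference = 21.60 − (19.40) = 2.20 mGal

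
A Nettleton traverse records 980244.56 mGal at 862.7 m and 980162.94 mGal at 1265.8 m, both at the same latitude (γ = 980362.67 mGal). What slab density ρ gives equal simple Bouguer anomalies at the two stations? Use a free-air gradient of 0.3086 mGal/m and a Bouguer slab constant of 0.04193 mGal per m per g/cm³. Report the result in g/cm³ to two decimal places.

2.53

Δg_obs = 980162.94 − 980244.56 = -81.62 mGal over Δh = 1265.8 − 862.7 = 403.1 m
Equal Bouguer anomalies ⇒ Δg_obs + (0.3086 − 0.04193ρ)·Δh = 0
0.3086 − 0.04193ρ = −Δg_obs/Δh = 0.20248
ρ = (0.3086 − 0.20248) / 0.04193 = 2.53 g/cm³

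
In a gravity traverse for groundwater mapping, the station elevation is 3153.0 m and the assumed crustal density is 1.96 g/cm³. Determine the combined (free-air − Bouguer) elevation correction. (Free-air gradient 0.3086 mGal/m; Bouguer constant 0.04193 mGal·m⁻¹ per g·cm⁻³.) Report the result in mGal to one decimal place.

Combined gradient = 0.3086 − 0.04193 × 1.96 = 0.2264172 mGal/m
Combined elevation correction = 0.2264172 × 3153.0 = 713.9 mGal

713.9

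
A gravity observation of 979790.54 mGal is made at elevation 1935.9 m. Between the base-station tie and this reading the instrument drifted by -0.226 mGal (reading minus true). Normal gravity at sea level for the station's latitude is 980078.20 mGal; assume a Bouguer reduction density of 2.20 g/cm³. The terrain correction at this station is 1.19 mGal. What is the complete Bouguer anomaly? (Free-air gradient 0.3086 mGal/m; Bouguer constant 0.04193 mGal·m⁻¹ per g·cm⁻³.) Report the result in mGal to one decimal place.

Drift-corrected reading = 979790.54 − (-0.226) = 979790.766 mGal
Free-air correction = 0.3086 × 1935.9 = 597.42 mGal
Free-air anomaly = 979790.766 − 980078.20 + (597.42) = 309.986 mGal
Bouguer slab correction = 0.04193 × 2.20 × 1935.9 = 178.58 mGal
Simple Bouguer anomaly = 309.986 − (178.58) = 131.406 mGal
Complete Bouguer anomaly = 131.406 + 1.19 = 132.596 mGal

132.6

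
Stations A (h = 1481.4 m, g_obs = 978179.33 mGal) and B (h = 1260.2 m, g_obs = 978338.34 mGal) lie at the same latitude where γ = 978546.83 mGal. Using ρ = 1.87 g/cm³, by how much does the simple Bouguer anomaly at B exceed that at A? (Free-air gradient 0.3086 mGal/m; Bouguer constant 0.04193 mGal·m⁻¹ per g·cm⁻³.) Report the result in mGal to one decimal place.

108.1

Δg_SB(A) = 978179.33 − 978546.83 + 0.3086×1481.4 − 0.04193×1.87×1481.4 = -26.50 mGal
Δg_SB(B) = 978338.34 − 978546.83 + 0.3086×1260.2 − 0.04193×1.87×1260.2 = 81.60 mGal
Difference = 81.60 − (-26.50) = 108.10 mGal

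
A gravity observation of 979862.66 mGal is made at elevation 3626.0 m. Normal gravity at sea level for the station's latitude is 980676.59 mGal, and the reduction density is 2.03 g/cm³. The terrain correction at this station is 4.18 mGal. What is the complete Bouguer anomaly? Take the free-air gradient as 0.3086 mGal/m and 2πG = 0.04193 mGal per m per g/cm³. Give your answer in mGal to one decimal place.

0.6

Free-air correction = 0.3086 × 3626.0 = 1118.98 mGal
Free-air anomaly = 979862.66 − 980676.59 + (1118.98) = 305.05 mGal
Bouguer slab correction = 0.04193 × 2.03 × 3626.0 = 308.64 mGal
Simple Bouguer anomaly = 305.05 − (308.64) = -3.59 mGal
Complete Bouguer anomaly = -3.59 + 4.18 = 0.59 mGal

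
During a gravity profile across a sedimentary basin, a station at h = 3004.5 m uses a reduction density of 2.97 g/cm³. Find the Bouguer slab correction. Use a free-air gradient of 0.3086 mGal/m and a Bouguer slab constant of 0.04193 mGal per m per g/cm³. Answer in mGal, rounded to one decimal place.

374.2

Bouguer slab correction = 0.04193 × 2.97 × 3004.5 = 374.2 mGal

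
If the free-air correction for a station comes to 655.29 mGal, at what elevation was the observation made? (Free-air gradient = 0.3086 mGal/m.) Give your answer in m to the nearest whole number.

2123

h = 655.29 / 0.3086 = 2123.43 m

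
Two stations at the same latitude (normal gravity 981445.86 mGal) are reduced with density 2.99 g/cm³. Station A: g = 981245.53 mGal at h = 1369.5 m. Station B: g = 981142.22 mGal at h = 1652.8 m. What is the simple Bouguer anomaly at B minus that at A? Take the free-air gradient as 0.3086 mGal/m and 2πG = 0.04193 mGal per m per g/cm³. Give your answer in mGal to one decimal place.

Δg_SB(A) = 981245.53 − 981445.86 + 0.3086×1369.5 − 0.04193×2.99×1369.5 = 50.60 mGal
Δg_SB(B) = 981142.22 − 981445.86 + 0.3086×1652.8 − 0.04193×2.99×1652.8 = -0.80 mGal
Difference = -0.80 − (50.60) = -51.40 mGal

-51.4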